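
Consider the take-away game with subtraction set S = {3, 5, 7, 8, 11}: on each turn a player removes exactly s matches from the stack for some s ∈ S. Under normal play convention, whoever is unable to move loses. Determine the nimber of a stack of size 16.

G(0) = 0
G(1) = mex{} = 0
G(2) = mex{} = 0
G(3) = mex{0} = 1
G(4) = mex{0} = 1
G(5) = mex{0,0} = 1
G(6) = mex{1,0} = 2
G(7) = mex{1,0,0} = 2
G(8) = mex{1,1,0,0} = 2
G(9) = mex{2,1,0,0} = 3
G(10) = mex{2,1,1,0} = 3
G(11) = mex{2,2,1,1,0} = 3
G(12) = mex{3,2,1,1,0} = 4
G(13) = mex{3,2,2,1,0} = 4
G(14) = mex{3,3,2,2,1} = 0
G(15) = mex{4,3,2,2,1} = 0
G(16) = mex{4,3,3,2,1} = 0

0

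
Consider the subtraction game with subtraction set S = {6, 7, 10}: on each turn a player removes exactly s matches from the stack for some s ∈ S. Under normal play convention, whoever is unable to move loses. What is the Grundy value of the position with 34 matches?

n :  0  1  2  3  4  5  6  7  8  9 10 11 12 13 14 15 16 17 18 19 20 21 22 23 24 25 26 27 28 29 30 31 32 33 34
G :  0  0  0  0  0  0  1  1  1  1  1  1  2  2  2  2  0  0  0  0  0  0  1  1  1  1  1  1  2  2  2  2  0  0  0

0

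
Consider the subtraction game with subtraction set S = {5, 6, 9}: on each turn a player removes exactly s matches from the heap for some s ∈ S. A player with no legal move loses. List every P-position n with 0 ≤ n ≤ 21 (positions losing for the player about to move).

0, 1, 2, 3, 4, 14, 15, 16, 17, 18

G(0) = 0
G(1) = mex{} = 0
G(2) = mex{} = 0
G(3) = mex{} = 0
G(4) = mex{} = 0
G(5) = mex{0} = 1
G(6) = mex{0,0} = 1
G(7) = mex{0,0} = 1
G(8) = mex{0,0} = 1
G(9) = mex{0,0,0} = 1
G(10) = mex{1,0,0} = 2
G(11) = mex{1,1,0} = 2
G(12) = mex{1,1,0} = 2
G(13) = mex{1,1,0} = 2
G(14) = mex{1,1,1} = 0
G(15) = mex{2,1,1} = 0
G(16) = mex{2,2,1} = 0
G(17) = mex{2,2,1} = 0
G(18) = mex{2,2,1} = 0
G(19) = mex{0,2,2} = 1
G(20) = mex{0,0,2} = 1
G(21) = mex{0,0,2} = 1
P-positions are exactly the n with G(n) = 0.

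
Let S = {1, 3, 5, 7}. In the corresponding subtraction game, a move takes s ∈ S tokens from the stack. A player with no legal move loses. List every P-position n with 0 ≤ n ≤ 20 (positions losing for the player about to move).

n :  0  1  2  3  4  5  6  7  8  9 10 11 12 13 14 15 16 17 18 19 20
G :  0  1  0  1  0  1  0  1  0  1  0  1  0  1  0  1  0  1  0  1  0
P-positions are exactly the n with G(n) = 0.

0, 2, 4, 6, 8, 10, 12, 14, 16, 18, 20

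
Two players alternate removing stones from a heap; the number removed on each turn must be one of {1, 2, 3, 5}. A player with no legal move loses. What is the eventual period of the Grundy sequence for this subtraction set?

n :  0  1  2  3  4  5  6  7  8  9 10 11 12 13 14
G :  0  1  2  3  0  1  2  3  0  1  2  3  0  1  2
G(n+4) = G(n) holds for n = 0,…,4 (a full window of length max(S) = 5), so the sequence is purely periodic with period 4.

4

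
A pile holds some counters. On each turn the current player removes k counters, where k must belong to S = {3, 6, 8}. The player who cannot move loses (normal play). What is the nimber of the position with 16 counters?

1

G(0) = 0
G(1) = mex{} = 0
G(2) = mex{} = 0
G(3) = mex{0} = 1
G(4) = mex{0} = 1
G(5) = mex{0} = 1
G(6) = mex{1,0} = 2
G(7) = mex{1,0} = 2
G(8) = mex{1,0,0} = 2
G(9) = mex{2,1,0} = 3
G(10) = mex{2,1,0} = 3
G(11) = mex{2,1,1} = 0
G(12) = mex{3,2,1} = 0
G(13) = mex{3,2,1} = 0
G(14) = mex{0,2,2} = 1
G(15) = mex{0,3,2} = 1
G(16) = mex{0,3,2} = 1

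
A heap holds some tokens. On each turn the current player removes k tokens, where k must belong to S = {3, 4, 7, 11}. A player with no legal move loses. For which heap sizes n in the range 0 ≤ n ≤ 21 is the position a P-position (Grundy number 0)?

0, 1, 2, 10, 15, 16

n :  0  1  2  3  4  5  6  7  8  9 10 11 12 13 14 15 16 17 18 19 20 21
G :  0  0  0  1  1  1  2  2  2  3  0  3  4  1  4  0  0  3  1  1  2  2
P-positions are exactly the n with G(n) = 0.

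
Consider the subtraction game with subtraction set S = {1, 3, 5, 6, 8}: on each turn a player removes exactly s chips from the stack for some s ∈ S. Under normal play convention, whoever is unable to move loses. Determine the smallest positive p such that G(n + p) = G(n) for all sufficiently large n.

G(0) = 0
G(1) = mex{0} = 1
G(2) = mex{1} = 0
G(3) = mex{0,0} = 1
G(4) = mex{1,1} = 0
G(5) = mex{0,0,0} = 1
G(6) = mex{1,1,1,0} = 2
G(7) = mex{2,0,0,1} = 3
G(8) = mex{3,1,1,0,0} = 2
G(9) = mex{2,2,0,1,1} = 3
G(10) = mex{3,3,1,0,0} = 2
G(11) = mex{2,2,2,1,1} = 0
G(12) = mex{0,3,3,2,0} = 1
G(13) = mex{1,2,2,3,1} = 0
G(14) = mex{0,0,3,2,2} = 1
G(15) = mex{1,1,2,3,3} = 0
G(16) = mex{0,0,0,2,2} = 1
G(17) = mex{1,1,1,0,3} = 2
G(18) = mex{2,0,0,1,2} = 3
G(19) = mex{3,1,1,0,0} = 2
G(20) = mex{2,2,0,1,1} = 3
G(21) = mex{3,3,1,0,0} = 2
G(22) = mex{2,2,2,1,1} = 0
G(23) = mex{0,3,3,2,0} = 1
G(n+11) = G(n) holds for n = 0,…,7 (a full window of length max(S) = 8), so the sequence is purely periodic with period 11.

11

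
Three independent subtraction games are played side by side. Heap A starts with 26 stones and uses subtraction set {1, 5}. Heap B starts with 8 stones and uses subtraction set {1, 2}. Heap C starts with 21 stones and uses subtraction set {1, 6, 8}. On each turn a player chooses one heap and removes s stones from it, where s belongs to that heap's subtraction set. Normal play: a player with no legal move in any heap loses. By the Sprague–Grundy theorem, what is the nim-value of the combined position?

Heap A, S = {1, 5}:
n :  0  1  2  3  4  5  6  7  8  9 10 11 12 13 14 15 16 17 18 19 20 21 22 23 24 25 26
G :  0  1  0  1  0  1  0  1  0  1  0  1  0  1  0  1  0  1  0  1  0  1  0  1  0  1  0
G_A(26) = 0.
Heap B, S = {1, 2}:
G(0) = 0
G(1) = mex{0} = 1
G(2) = mex{1,0} = 2
G(3) = mex{2,1} = 0
G(4) = mex{0,2} = 1
G(5) = mex{1,0} = 2
G(6) = mex{2,1} = 0
G(7) = mex{0,2} = 1
G(8) = mex{1,0} = 2
G_B(8) = 2.
Heap C, S = {1, 6, 8}:
n :  0  1  2  3  4  5  6  7  8  9 10 11 12 13 14 15 16 17 18 19 20 21
G :  0  1  0  1  0  1  2  0  1  0  1  0  1  2  0  1  0  1  0  1  2  0
G_C(21) = 0.
Combined Grundy value = 0 ⊕ 2 ⊕ 0 = 2.

2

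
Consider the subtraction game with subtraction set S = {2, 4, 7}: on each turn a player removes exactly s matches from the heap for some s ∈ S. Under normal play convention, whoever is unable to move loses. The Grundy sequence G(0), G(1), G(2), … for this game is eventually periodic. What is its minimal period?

3

n :  0  1  2  3  4  5  6  7  8  9 10 11 12 13 14 15 16 17 18 19
G :  0  0  1  1  2  2  0  3  1  0  2  1  0  2  1  0  2  1  0  2
From n = 8 onward G(n+3) = G(n); since this holds over max(S) = 7 consecutive positions the period is 3 (pre-period 8).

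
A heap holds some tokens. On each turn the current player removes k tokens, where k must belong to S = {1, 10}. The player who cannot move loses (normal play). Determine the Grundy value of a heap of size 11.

G(0) = 0
G(1) = mex{0} = 1
G(2) = mex{1} = 0
G(3) = mex{0} = 1
G(4) = mex{1} = 0
G(5) = mex{0} = 1
G(6) = mex{1} = 0
G(7) = mex{0} = 1
G(8) = mex{1} = 0
G(9) = mex{0} = 1
G(10) = mex{1,0} = 2
G(11) = mex{2,1} = 0

0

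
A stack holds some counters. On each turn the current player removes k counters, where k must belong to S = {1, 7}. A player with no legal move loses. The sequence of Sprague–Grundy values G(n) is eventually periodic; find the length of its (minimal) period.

n :  0  1  2  3  4  5  6  7  8  9 10 11 12 13 14
G :  0  1  0  1  0  1  0  1  0  1  0  1  0  1  0
G(n+2) = G(n) holds for n = 0,…,6 (a full window of length max(S) = 7), so the sequence is purely periodic with period 2.

2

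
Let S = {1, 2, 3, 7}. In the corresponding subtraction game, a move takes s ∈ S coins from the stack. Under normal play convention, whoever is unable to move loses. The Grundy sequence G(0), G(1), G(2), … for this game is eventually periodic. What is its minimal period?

n :  0  1  2  3  4  5  6  7  8  9 10 11 12 13 14
G :  0  1  2  3  0  1  2  3  0  1  2  3  0  1  2
G(n+4) = G(n) holds for n = 0,…,6 (a full window of length max(S) = 7), so the sequence is purely periodic with period 4.

4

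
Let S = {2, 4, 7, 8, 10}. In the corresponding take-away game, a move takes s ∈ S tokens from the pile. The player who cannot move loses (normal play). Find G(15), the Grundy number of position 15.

0

G(0) = 0
G(1) = mex{} = 0
G(2) = mex{0} = 1
G(3) = mex{0} = 1
G(4) = mex{1,0} = 2
G(5) = mex{1,0} = 2
G(6) = mex{2,1} = 0
G(7) = mex{2,1,0} = 3
G(8) = mex{0,2,0,0} = 1
G(9) = mex{3,2,1,0} = 4
G(10) = mex{1,0,1,1,0} = 2
G(11) = mex{4,3,2,1,0} = 5
G(12) = mex{2,1,2,2,1} = 0
G(13) = mex{5,4,0,2,1} = 3
G(14) = mex{0,2,3,0,2} = 1
G(15) = mex{3,5,1,3,2} = 0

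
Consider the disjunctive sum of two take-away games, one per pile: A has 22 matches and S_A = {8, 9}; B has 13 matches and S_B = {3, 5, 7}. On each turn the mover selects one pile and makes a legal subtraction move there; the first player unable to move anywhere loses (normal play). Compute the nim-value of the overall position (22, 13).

1

Pile A, S = {8, 9}:
G(0) = 0
G(1) = mex{} = 0
G(2) = mex{} = 0
G(3) = mex{} = 0
G(4) = mex{} = 0
G(5) = mex{} = 0
G(6) = mex{} = 0
G(7) = mex{} = 0
G(8) = mex{0} = 1
G(9) = mex{0,0} = 1
G(10) = mex{0,0} = 1
G(11) = mex{0,0} = 1
G(12) = mex{0,0} = 1
G(13) = mex{0,0} = 1
G(14) = mex{0,0} = 1
G(15) = mex{0,0} = 1
G(16) = mex{1,0} = 2
G(17) = mex{1,1} = 0
G(18) = mex{1,1} = 0
G(19) = mex{1,1} = 0
G(20) = mex{1,1} = 0
G(21) = mex{1,1} = 0
G(22) = mex{1,1} = 0
G_A(22) = 0.
Pile B, S = {3, 5, 7}:
n :  0  1  2  3  4  5  6  7  8  9 10 11 12 13
G :  0  0  0  1  1  1  2  2  2  3  0  0  0  1
G_B(13) = 1.
Combined Grundy value = 0 ⊕ 1 = 1.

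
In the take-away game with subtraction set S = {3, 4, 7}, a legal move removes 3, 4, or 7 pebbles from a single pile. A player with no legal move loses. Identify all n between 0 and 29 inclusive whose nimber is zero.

G(0) = 0
G(1) = mex{} = 0
G(2) = mex{} = 0
G(3) = mex{0} = 1
G(4) = mex{0,0} = 1
G(5) = mex{0,0} = 1
G(6) = mex{1,0} = 2
G(7) = mex{1,1,0} = 2
G(8) = mex{1,1,0} = 2
G(9) = mex{2,1,0} = 3
G(10) = mex{2,2,1} = 0
G(11) = mex{2,2,1} = 0
G(12) = mex{3,2,1} = 0
G(13) = mex{0,3,2} = 1
G(14) = mex{0,0,2} = 1
G(15) = mex{0,0,2} = 1
G(16) = mex{1,0,3} = 2
G(17) = mex{1,1,0} = 2
G(18) = mex{1,1,0} = 2
G(19) = mex{2,1,0} = 3
G(20) = mex{2,2,1} = 0
G(21) = mex{2,2,1} = 0
G(22) = mex{3,2,1} = 0
G(23) = mex{0,3,2} = 1
G(24) = mex{0,0,2} = 1
G(25) = mex{0,0,2} = 1
G(26) = mex{1,0,3} = 2
G(27) = mex{1,1,0} = 2
G(28) = mex{1,1,0} = 2
G(29) = mex{2,1,0} = 3
P-positions are exactly the n with G(n) = 0.

0, 1, 2, 10, 11, 12, 20, 21, 22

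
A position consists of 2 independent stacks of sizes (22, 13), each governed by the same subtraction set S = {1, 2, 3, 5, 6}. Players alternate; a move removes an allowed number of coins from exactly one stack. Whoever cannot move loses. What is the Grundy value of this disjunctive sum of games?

3

All stacks use S = {1, 2, 3, 5, 6}:
n :  0  1  2  3  4  5  6  7  8  9 10 11 12 13 14 15 16 17 18 19 20 21 22
G :  0  1  2  3  0  1  2  3  0  1  2  3  0  1  2  3  0  1  2  3  0  1  2
Stack A: G(22) = 2.
Stack B: G(13) = 1.
Combined Grundy value = 2 ⊕ 1 = 3.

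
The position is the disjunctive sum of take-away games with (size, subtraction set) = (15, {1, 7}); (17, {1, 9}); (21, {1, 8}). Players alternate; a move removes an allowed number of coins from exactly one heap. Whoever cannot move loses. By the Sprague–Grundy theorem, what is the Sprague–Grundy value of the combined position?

1

Heap A, S = {1, 7}:
G(0) = 0
G(1) = mex{0} = 1
G(2) = mex{1} = 0
G(3) = mex{0} = 1
G(4) = mex{1} = 0
G(5) = mex{0} = 1
G(6) = mex{1} = 0
G(7) = mex{0,0} = 1
G(8) = mex{1,1} = 0
G(9) = mex{0,0} = 1
G(10) = mex{1,1} = 0
G(11) = mex{0,0} = 1
G(12) = mex{1,1} = 0
G(13) = mex{0,0} = 1
G(14) = mex{1,1} = 0
G(15) = mex{0,0} = 1
G_A(15) = 1.
Heap B, S = {1, 9}:
n :  0  1  2  3  4  5  6  7  8  9 10 11 12 13 14 15 16 17
G :  0  1  0  1  0  1  0  1  0  1  0  1  0  1  0  1  0  1
G_B(17) = 1.
Heap C, S = {1, 8}:
G(0) = 0
G(1) = mex{0} = 1
G(2) = mex{1} = 0
G(3) = mex{0} = 1
G(4) = mex{1} = 0
G(5) = mex{0} = 1
G(6) = mex{1} = 0
G(7) = mex{0} = 1
G(8) = mex{1,0} = 2
G(9) = mex{2,1} = 0
G(10) = mex{0,0} = 1
G(11) = mex{1,1} = 0
G(12) = mex{0,0} = 1
G(13) = mex{1,1} = 0
G(14) = mex{0,0} = 1
G(15) = mex{1,1} = 0
G(16) = mex{0,2} = 1
G(17) = mex{1,0} = 2
G(18) = mex{2,1} = 0
G(19) = mex{0,0} = 1
G(20) = mex{1,1} = 0
G(21) = mex{0,0} = 1
G_C(21) = 1.
Combined Grundy value = 1 ⊕ 1 ⊕ 1 = 1.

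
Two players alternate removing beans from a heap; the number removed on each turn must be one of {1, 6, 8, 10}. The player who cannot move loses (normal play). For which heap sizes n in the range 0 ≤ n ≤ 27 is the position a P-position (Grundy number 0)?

G(0) = 0
G(1) = mex{0} = 1
G(2) = mex{1} = 0
G(3) = mex{0} = 1
G(4) = mex{1} = 0
G(5) = mex{0} = 1
G(6) = mex{1,0} = 2
G(7) = mex{2,1} = 0
G(8) = mex{0,0,0} = 1
G(9) = mex{1,1,1} = 0
G(10) = mex{0,0,0,0} = 1
G(11) = mex{1,1,1,1} = 0
G(12) = mex{0,2,0,0} = 1
G(13) = mex{1,0,1,1} = 2
G(14) = mex{2,1,2,0} = 3
G(15) = mex{3,0,0,1} = 2
G(16) = mex{2,1,1,2} = 0
G(17) = mex{0,0,0,0} = 1
G(18) = mex{1,1,1,1} = 0
G(19) = mex{0,2,0,0} = 1
G(20) = mex{1,3,1,1} = 0
G(21) = mex{0,2,2,0} = 1
G(22) = mex{1,0,3,1} = 2
G(23) = mex{2,1,2,2} = 0
G(24) = mex{0,0,0,3} = 1
G(25) = mex{1,1,1,2} = 0
G(26) = mex{0,0,0,0} = 1
G(27) = mex{1,1,1,1} = 0
P-positions are exactly the n with G(n) = 0.

0, 2, 4, 7, 9, 11, 16, 18, 20, 23, 25, 27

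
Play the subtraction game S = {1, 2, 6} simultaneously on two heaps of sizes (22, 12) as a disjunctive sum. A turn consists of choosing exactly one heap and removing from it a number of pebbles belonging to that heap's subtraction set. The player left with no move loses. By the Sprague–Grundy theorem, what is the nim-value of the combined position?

All heaps use S = {1, 2, 6}:
G(0) = 0
G(1) = mex{0} = 1
G(2) = mex{1,0} = 2
G(3) = mex{2,1} = 0
G(4) = mex{0,2} = 1
G(5) = mex{1,0} = 2
G(6) = mex{2,1,0} = 3
G(7) = mex{3,2,1} = 0
G(8) = mex{0,3,2} = 1
G(9) = mex{1,0,0} = 2
G(10) = mex{2,1,1} = 0
G(11) = mex{0,2,2} = 1
G(12) = mex{1,0,3} = 2
G(13) = mex{2,1,0} = 3
G(14) = mex{3,2,1} = 0
G(15) = mex{0,3,2} = 1
G(16) = mex{1,0,0} = 2
G(17) = mex{2,1,1} = 0
G(18) = mex{0,2,2} = 1
G(19) = mex{1,0,3} = 2
G(20) = mex{2,1,0} = 3
G(21) = mex{3,2,1} = 0
G(22) = mex{0,3,2} = 1
Heap A: G(22) = 1.
Heap B: G(12) = 2.
Combined Grundy value = 1 ⊕ 2 = 3.

3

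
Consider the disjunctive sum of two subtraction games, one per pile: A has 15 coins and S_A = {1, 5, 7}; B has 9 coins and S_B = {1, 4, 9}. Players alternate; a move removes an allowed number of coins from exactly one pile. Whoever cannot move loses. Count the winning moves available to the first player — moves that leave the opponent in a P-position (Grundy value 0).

Pile A, S = {1, 5, 7}:
n :  0  1  2  3  4  5  6  7  8  9 10 11 12 13 14 15
G :  0  1  0  1  0  1  0  1  0  1  0  1  0  1  0  1
G_A(15) = 1.
Pile B, S = {1, 4, 9}:
G(0) = 0
G(1) = mex{0} = 1
G(2) = mex{1} = 0
G(3) = mex{0} = 1
G(4) = mex{1,0} = 2
G(5) = mex{2,1} = 0
G(6) = mex{0,0} = 1
G(7) = mex{1,1} = 0
G(8) = mex{0,2} = 1
G(9) = mex{1,0,0} = 2
G_B(9) = 2.
Combined Grundy value = 1 ⊕ 2 = 3.
A winning move leaves total XOR = 0, i.e. changes one component's Grundy value g to g ⊕ X where X is the current total.
Pile A: need g' = 1⊕3 = 2. Options: 15−1→G=0, 15−5→G=0, 15−7→G=0. Hits: 0.
Pile B: need g' = 2⊕3 = 1. Options: 9−1→G=1, 9−4→G=0, 9−9→G=0. Hits: 1.

1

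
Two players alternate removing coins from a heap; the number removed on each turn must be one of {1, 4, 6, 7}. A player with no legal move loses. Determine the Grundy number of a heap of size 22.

2

n :  0  1  2  3  4  5  6  7  8  9 10 11 12 13 14 15 16 17 18 19 20 21 22
G :  0  1  0  1  2  0  1  2  3  2  0  1  2  0  1  0  1  2  0  1  2  3  2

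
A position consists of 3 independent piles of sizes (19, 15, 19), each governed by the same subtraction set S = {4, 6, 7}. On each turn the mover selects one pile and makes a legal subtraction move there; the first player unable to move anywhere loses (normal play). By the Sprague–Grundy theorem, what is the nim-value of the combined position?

All piles use S = {4, 6, 7}:
n :  0  1  2  3  4  5  6  7  8  9 10 11 12 13 14 15 16 17 18 19
G :  0  0  0  0  1  1  1  1  2  2  2  0  0  0  0  1  1  1  1  2
Pile A: G(19) = 2.
Pile B: G(15) = 1.
Pile C: G(19) = 2.
Combined Grundy value = 2 ⊕ 1 ⊕ 2 = 1.

1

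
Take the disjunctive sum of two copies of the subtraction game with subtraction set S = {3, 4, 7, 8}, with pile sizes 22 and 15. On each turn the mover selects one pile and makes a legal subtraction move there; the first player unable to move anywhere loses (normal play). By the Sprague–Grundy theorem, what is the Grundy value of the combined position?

1

All piles use S = {3, 4, 7, 8}:
G(0) = 0
G(1) = mex{} = 0
G(2) = mex{} = 0
G(3) = mex{0} = 1
G(4) = mex{0,0} = 1
G(5) = mex{0,0} = 1
G(6) = mex{1,0} = 2
G(7) = mex{1,1,0} = 2
G(8) = mex{1,1,0,0} = 2
G(9) = mex{2,1,0,0} = 3
G(10) = mex{2,2,1,0} = 3
G(11) = mex{2,2,1,1} = 0
G(12) = mex{3,2,1,1} = 0
G(13) = mex{3,3,2,1} = 0
G(14) = mex{0,3,2,2} = 1
G(15) = mex{0,0,2,2} = 1
G(16) = mex{0,0,3,2} = 1
G(17) = mex{1,0,3,3} = 2
G(18) = mex{1,1,0,3} = 2
G(19) = mex{1,1,0,0} = 2
G(20) = mex{2,1,0,0} = 3
G(21) = mex{2,2,1,0} = 3
G(22) = mex{2,2,1,1} = 0
Pile A: G(22) = 0.
Pile B: G(15) = 1.
Combined Grundy value = 0 ⊕ 1 = 1.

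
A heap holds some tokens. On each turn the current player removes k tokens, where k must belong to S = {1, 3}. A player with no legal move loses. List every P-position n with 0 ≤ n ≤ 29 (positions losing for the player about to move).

n :  0  1  2  3  4  5  6  7  8  9 10 11 12 13 14 15 16 17 18 19 20 21 22 23 24 25 26 27 28 29
G :  0  1  0  1  0  1  0  1  0  1  0  1  0  1  0  1  0  1  0  1  0  1  0  1  0  1  0  1  0  1
P-positions are exactly the n with G(n) = 0.

0, 2, 4, 6, 8, 10, 12, 14, 16, 18, 20, 22, 24, 26, 28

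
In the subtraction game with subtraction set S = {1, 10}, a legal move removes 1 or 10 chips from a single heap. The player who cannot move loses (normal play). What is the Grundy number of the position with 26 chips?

0

G(0) = 0
G(1) = mex{0} = 1
G(2) = mex{1} = 0
G(3) = mex{0} = 1
G(4) = mex{1} = 0
G(5) = mex{0} = 1
G(6) = mex{1} = 0
G(7) = mex{0} = 1
G(8) = mex{1} = 0
G(9) = mex{0} = 1
G(10) = mex{1,0} = 2
G(11) = mex{2,1} = 0
G(12) = mex{0,0} = 1
G(13) = mex{1,1} = 0
G(14) = mex{0,0} = 1
G(15) = mex{1,1} = 0
G(16) = mex{0,0} = 1
G(17) = mex{1,1} = 0
G(18) = mex{0,0} = 1
G(19) = mex{1,1} = 0
G(20) = mex{0,2} = 1
G(21) = mex{1,0} = 2
G(22) = mex{2,1} = 0
G(23) = mex{0,0} = 1
G(24) = mex{1,1} = 0
G(25) = mex{0,0} = 1
G(26) = mex{1,1} = 0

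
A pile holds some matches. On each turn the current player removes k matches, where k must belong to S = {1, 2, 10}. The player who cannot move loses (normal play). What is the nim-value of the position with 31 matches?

1

n :  0  1  2  3  4  5  6  7  8  9 10 11 12 13 14 15 16 17 18 19 20 21 22 23 24 25 26 27 28 29 30 31
G :  0  1  2  0  1  2  0  1  2  0  1  2  0  1  2  0  1  2  0  1  2  0  1  2  0  1  2  0  1  2  0  1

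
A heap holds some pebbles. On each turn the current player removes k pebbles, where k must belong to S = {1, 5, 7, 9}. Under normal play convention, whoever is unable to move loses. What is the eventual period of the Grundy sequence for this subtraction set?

2

G(0) = 0
G(1) = mex{0} = 1
G(2) = mex{1} = 0
G(3) = mex{0} = 1
G(4) = mex{1} = 0
G(5) = mex{0,0} = 1
G(6) = mex{1,1} = 0
G(7) = mex{0,0,0} = 1
G(8) = mex{1,1,1} = 0
G(9) = mex{0,0,0,0} = 1
G(10) = mex{1,1,1,1} = 0
G(11) = mex{0,0,0,0} = 1
G(12) = mex{1,1,1,1} = 0
G(13) = mex{0,0,0,0} = 1
G(14) = mex{1,1,1,1} = 0
G(n+2) = G(n) holds for n = 0,…,8 (a full window of length max(S) = 9), so the sequence is purely periodic with period 2.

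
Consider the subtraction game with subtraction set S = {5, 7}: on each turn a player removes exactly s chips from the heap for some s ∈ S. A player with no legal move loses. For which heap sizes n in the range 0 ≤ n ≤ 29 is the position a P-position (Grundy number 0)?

n :  0  1  2  3  4  5  6  7  8  9 10 11 12 13 14 15 16 17 18 19 20 21 22 23 24 25 26 27 28 29
G :  0  0  0  0  0  1  1  1  1  1  2  2  0  0  0  0  0  1  1  1  1  1  2  2  0  0  0  0  0  1
P-positions are exactly the n with G(n) = 0.

0, 1, 2, 3, 4, 12, 13, 14, 15, 16, 24, 25, 26, 27, 28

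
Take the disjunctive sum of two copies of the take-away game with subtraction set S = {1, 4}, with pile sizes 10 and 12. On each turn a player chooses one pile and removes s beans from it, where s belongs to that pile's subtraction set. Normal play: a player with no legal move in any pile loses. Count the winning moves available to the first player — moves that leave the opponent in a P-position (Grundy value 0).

All piles use S = {1, 4}:
G(0) = 0
G(1) = mex{0} = 1
G(2) = mex{1} = 0
G(3) = mex{0} = 1
G(4) = mex{1,0} = 2
G(5) = mex{2,1} = 0
G(6) = mex{0,0} = 1
G(7) = mex{1,1} = 0
G(8) = mex{0,2} = 1
G(9) = mex{1,0} = 2
G(10) = mex{2,1} = 0
G(11) = mex{0,0} = 1
G(12) = mex{1,1} = 0
Pile A: G(10) = 0.
Pile B: G(12) = 0.
Combined Grundy value = 0 ⊕ 0 = 0.
A winning move leaves total XOR = 0, i.e. changes one component's Grundy value g to g ⊕ X where X is the current total.
Pile A: target g' = 0⊕0 = 0, but every legal move changes the Grundy value (mex property), so 0 moves.
Pile B: target g' = 0⊕0 = 0, but every legal move changes the Grundy value (mex property), so 0 moves.

0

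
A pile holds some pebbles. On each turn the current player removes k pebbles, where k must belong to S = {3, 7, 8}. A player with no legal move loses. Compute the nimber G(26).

0

n :  0  1  2  3  4  5  6  7  8  9 10 11 12 13 14 15 16 17 18 19 20 21 22 23 24 25 26
G :  0  0  0  1  1  1  0  2  2  1  3  0  0  2  1  1  0  0  2  1  1  0  0  2  1  1  0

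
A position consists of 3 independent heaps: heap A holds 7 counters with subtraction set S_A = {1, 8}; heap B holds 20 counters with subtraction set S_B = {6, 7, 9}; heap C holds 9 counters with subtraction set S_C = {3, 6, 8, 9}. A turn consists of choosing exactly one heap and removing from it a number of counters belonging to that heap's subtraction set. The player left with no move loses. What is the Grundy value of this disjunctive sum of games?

Heap A, S = {1, 8}:
G(0) = 0
G(1) = mex{0} = 1
G(2) = mex{1} = 0
G(3) = mex{0} = 1
G(4) = mex{1} = 0
G(5) = mex{0} = 1
G(6) = mex{1} = 0
G(7) = mex{0} = 1
G_A(7) = 1.
Heap B, S = {6, 7, 9}:
n :  0  1  2  3  4  5  6  7  8  9 10 11 12 13 14 15 16 17 18 19 20
G :  0  0  0  0  0  0  1  1  1  1  1  1  2  2  2  0  0  0  0  0  0
G_B(20) = 0.
Heap C, S = {3, 6, 8, 9}:
G(0) = 0
G(1) = mex{} = 0
G(2) = mex{} = 0
G(3) = mex{0} = 1
G(4) = mex{0} = 1
G(5) = mex{0} = 1
G(6) = mex{1,0} = 2
G(7) = mex{1,0} = 2
G(8) = mex{1,0,0} = 2
G(9) = mex{2,1,0,0} = 3
G_C(9) = 3.
Combined Grundy value = 1 ⊕ 0 ⊕ 3 = 2.

2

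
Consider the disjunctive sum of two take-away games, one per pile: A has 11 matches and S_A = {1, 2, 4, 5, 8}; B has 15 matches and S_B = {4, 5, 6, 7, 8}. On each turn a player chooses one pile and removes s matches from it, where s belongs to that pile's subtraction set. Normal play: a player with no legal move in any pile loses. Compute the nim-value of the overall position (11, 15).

Pile A, S = {1, 2, 4, 5, 8}:
G(0) = 0
G(1) = mex{0} = 1
G(2) = mex{1,0} = 2
G(3) = mex{2,1} = 0
G(4) = mex{0,2,0} = 1
G(5) = mex{1,0,1,0} = 2
G(6) = mex{2,1,2,1} = 0
G(7) = mex{0,2,0,2} = 1
G(8) = mex{1,0,1,0,0} = 2
G(9) = mex{2,1,2,1,1} = 0
G(10) = mex{0,2,0,2,2} = 1
G(11) = mex{1,0,1,0,0} = 2
G_A(11) = 2.
Pile B, S = {4, 5, 6, 7, 8}:
G(0) = 0
G(1) = mex{} = 0
G(2) = mex{} = 0
G(3) = mex{} = 0
G(4) = mex{0} = 1
G(5) = mex{0,0} = 1
G(6) = mex{0,0,0} = 1
G(7) = mex{0,0,0,0} = 1
G(8) = mex{1,0,0,0,0} = 2
G(9) = mex{1,1,0,0,0} = 2
G(10) = mex{1,1,1,0,0} = 2
G(11) = mex{1,1,1,1,0} = 2
G(12) = mex{2,1,1,1,1} = 0
G(13) = mex{2,2,1,1,1} = 0
G(14) = mex{2,2,2,1,1} = 0
G(15) = mex{2,2,2,2,1} = 0
G_B(15) = 0.
Combined Grundy value = 2 ⊕ 0 = 2.

2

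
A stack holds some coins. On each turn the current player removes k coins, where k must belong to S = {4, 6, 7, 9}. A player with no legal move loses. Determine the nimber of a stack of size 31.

n :  0  1  2  3  4  5  6  7  8  9 10 11 12 13 14 15 16 17 18 19 20 21 22 23 24 25 26 27 28 29 30 31
G :  0  0  0  0  1  1  1  1  2  2  2  2  3  0  0  0  0  1  1  1  1  2  2  2  2  3  0  0  0  0  1  1

1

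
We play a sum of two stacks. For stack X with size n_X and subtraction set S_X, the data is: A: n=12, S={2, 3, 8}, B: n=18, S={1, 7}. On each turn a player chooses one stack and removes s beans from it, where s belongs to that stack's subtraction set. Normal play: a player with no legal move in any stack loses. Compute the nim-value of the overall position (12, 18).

Stack A, S = {2, 3, 8}:
n :  0  1  2  3  4  5  6  7  8  9 10 11 12
G :  0  0  1  1  2  0  0  1  1  2  0  0  1
G_A(12) = 1.
Stack B, S = {1, 7}:
G(0) = 0
G(1) = mex{0} = 1
G(2) = mex{1} = 0
G(3) = mex{0} = 1
G(4) = mex{1} = 0
G(5) = mex{0} = 1
G(6) = mex{1} = 0
G(7) = mex{0,0} = 1
G(8) = mex{1,1} = 0
G(9) = mex{0,0} = 1
G(10) = mex{1,1} = 0
G(11) = mex{0,0} = 1
G(12) = mex{1,1} = 0
G(13) = mex{0,0} = 1
G(14) = mex{1,1} = 0
G(15) = mex{0,0} = 1
G(16) = mex{1,1} = 0
G(17) = mex{0,0} = 1
G(18) = mex{1,1} = 0
G_B(18) = 0.
Combined Grundy value = 1 ⊕ 0 = 1.

1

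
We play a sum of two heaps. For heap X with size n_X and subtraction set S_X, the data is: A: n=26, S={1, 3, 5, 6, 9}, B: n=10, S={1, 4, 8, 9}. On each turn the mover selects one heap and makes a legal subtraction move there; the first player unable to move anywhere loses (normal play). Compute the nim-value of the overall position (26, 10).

Heap A, S = {1, 3, 5, 6, 9}:
G(0) = 0
G(1) = mex{0} = 1
G(2) = mex{1} = 0
G(3) = mex{0,0} = 1
G(4) = mex{1,1} = 0
G(5) = mex{0,0,0} = 1
G(6) = mex{1,1,1,0} = 2
G(7) = mex{2,0,0,1} = 3
G(8) = mex{3,1,1,0} = 2
G(9) = mex{2,2,0,1,0} = 3
G(10) = mex{3,3,1,0,1} = 2
G(11) = mex{2,2,2,1,0} = 3
G(12) = mex{3,3,3,2,1} = 0
G(13) = mex{0,2,2,3,0} = 1
G(14) = mex{1,3,3,2,1} = 0
G(15) = mex{0,0,2,3,2} = 1
G(16) = mex{1,1,3,2,3} = 0
G(17) = mex{0,0,0,3,2} = 1
G(18) = mex{1,1,1,0,3} = 2
G(19) = mex{2,0,0,1,2} = 3
G(20) = mex{3,1,1,0,3} = 2
G(21) = mex{2,2,0,1,0} = 3
G(22) = mex{3,3,1,0,1} = 2
G(23) = mex{2,2,2,1,0} = 3
G(24) = mex{3,3,3,2,1} = 0
G(25) = mex{0,2,2,3,0} = 1
G(26) = mex{1,3,3,2,1} = 0
G_A(26) = 0.
Heap B, S = {1, 4, 8, 9}:
n :  0  1  2  3  4  5  6  7  8  9 10
G :  0  1  0  1  2  0  1  0  1  2  3
G_B(10) = 3.
Combined Grundy value = 0 ⊕ 3 = 3.

3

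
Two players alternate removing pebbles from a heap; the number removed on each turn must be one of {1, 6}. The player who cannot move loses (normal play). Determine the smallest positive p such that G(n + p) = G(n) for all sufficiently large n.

G(0) = 0
G(1) = mex{0} = 1
G(2) = mex{1} = 0
G(3) = mex{0} = 1
G(4) = mex{1} = 0
G(5) = mex{0} = 1
G(6) = mex{1,0} = 2
G(7) = mex{2,1} = 0
G(8) = mex{0,0} = 1
G(9) = mex{1,1} = 0
G(10) = mex{0,0} = 1
G(11) = mex{1,1} = 0
G(12) = mex{0,2} = 1
G(13) = mex{1,0} = 2
G(14) = mex{2,1} = 0
G(15) = mex{0,0} = 1
G(n+7) = G(n) holds for n = 0,…,5 (a full window of length max(S) = 6), so the sequence is purely periodic with period 7.

7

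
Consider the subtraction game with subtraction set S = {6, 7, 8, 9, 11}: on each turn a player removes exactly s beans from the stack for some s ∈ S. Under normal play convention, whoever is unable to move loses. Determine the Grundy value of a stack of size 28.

G(0) = 0
G(1) = mex{} = 0
G(2) = mex{} = 0
G(3) = mex{} = 0
G(4) = mex{} = 0
G(5) = mex{} = 0
G(6) = mex{0} = 1
G(7) = mex{0,0} = 1
G(8) = mex{0,0,0} = 1
G(9) = mex{0,0,0,0} = 1
G(10) = mex{0,0,0,0} = 1
G(11) = mex{0,0,0,0,0} = 1
G(12) = mex{1,0,0,0,0} = 2
G(13) = mex{1,1,0,0,0} = 2
G(14) = mex{1,1,1,0,0} = 2
G(15) = mex{1,1,1,1,0} = 2
G(16) = mex{1,1,1,1,0} = 2
G(17) = mex{1,1,1,1,1} = 0
G(18) = mex{2,1,1,1,1} = 0
G(19) = mex{2,2,1,1,1} = 0
G(20) = mex{2,2,2,1,1} = 0
G(21) = mex{2,2,2,2,1} = 0
G(22) = mex{2,2,2,2,1} = 0
G(23) = mex{0,2,2,2,2} = 1
G(24) = mex{0,0,2,2,2} = 1
G(25) = mex{0,0,0,2,2} = 1
G(26) = mex{0,0,0,0,2} = 1
G(27) = mex{0,0,0,0,2} = 1
G(28) = mex{0,0,0,0,0} = 1

1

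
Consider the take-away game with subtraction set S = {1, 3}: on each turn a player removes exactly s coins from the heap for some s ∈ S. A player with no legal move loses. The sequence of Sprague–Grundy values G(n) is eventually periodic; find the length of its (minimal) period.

G(0) = 0
G(1) = mex{0} = 1
G(2) = mex{1} = 0
G(3) = mex{0,0} = 1
G(4) = mex{1,1} = 0
G(5) = mex{0,0} = 1
G(6) = mex{1,1} = 0
G(7) = mex{0,0} = 1
G(8) = mex{1,1} = 0
G(9) = mex{0,0} = 1
G(10) = mex{1,1} = 0
G(11) = mex{0,0} = 1
G(12) = mex{1,1} = 0
G(13) = mex{0,0} = 1
G(14) = mex{1,1} = 0
G(n+2) = G(n) holds for n = 0,…,2 (a full window of length max(S) = 3), so the sequence is purely periodic with period 2.

2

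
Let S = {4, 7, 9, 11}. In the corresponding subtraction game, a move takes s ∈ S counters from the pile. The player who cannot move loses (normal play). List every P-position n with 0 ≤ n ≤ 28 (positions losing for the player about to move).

n :  0  1  2  3  4  5  6  7  8  9 10 11 12 13 14 15 16 17 18 19 20 21 22 23 24 25 26 27 28
G :  0  0  0  0  1  1  1  1  2  2  2  2  3  3  3  0  0  0  0  1  1  1  1  2  2  2  2  3  3
P-positions are exactly the n with G(n) = 0.

0, 1, 2, 3, 15, 16, 17, 18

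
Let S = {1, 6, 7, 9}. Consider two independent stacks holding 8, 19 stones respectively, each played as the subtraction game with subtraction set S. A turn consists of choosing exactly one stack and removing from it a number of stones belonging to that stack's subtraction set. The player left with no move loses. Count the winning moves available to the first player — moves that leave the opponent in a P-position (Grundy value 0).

All stacks use S = {1, 6, 7, 9}:
n :  0  1  2  3  4  5  6  7  8  9 10 11 12 13 14 15 16 17 18 19
G :  0  1  0  1  0  1  2  3  2  3  2  3  0  1  0  1  0  1  2  3
Stack A: G(8) = 2.
Stack B: G(19) = 3.
Combined Grundy value = 2 ⊕ 3 = 1.
A winning move leaves total XOR = 0, i.e. changes one component's Grundy value g to g ⊕ X where X is the current total.
Stack A: need g' = 2⊕1 = 3. Options: 8−1→G=3, 8−6→G=0, 8−7→G=1. Hits: 1.
Stack B: need g' = 3⊕1 = 2. Options: 19−1→G=2, 19−6→G=1, 19−7→G=0, 19−9→G=2. Hits: 2.

3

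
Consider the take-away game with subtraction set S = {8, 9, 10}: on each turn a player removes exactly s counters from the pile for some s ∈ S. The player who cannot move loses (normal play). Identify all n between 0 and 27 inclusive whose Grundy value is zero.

0, 1, 2, 3, 4, 5, 6, 7, 18, 19, 20, 21, 22, 23, 24, 25

G(0) = 0
G(1) = mex{} = 0
G(2) = mex{} = 0
G(3) = mex{} = 0
G(4) = mex{} = 0
G(5) = mex{} = 0
G(6) = mex{} = 0
G(7) = mex{} = 0
G(8) = mex{0} = 1
G(9) = mex{0,0} = 1
G(10) = mex{0,0,0} = 1
G(11) = mex{0,0,0} = 1
G(12) = mex{0,0,0} = 1
G(13) = mex{0,0,0} = 1
G(14) = mex{0,0,0} = 1
G(15) = mex{0,0,0} = 1
G(16) = mex{1,0,0} = 2
G(17) = mex{1,1,0} = 2
G(18) = mex{1,1,1} = 0
G(19) = mex{1,1,1} = 0
G(20) = mex{1,1,1} = 0
G(21) = mex{1,1,1} = 0
G(22) = mex{1,1,1} = 0
G(23) = mex{1,1,1} = 0
G(24) = mex{2,1,1} = 0
G(25) = mex{2,2,1} = 0
G(26) = mex{0,2,2} = 1
G(27) = mex{0,0,2} = 1
P-positions are exactly the n with G(n) = 0.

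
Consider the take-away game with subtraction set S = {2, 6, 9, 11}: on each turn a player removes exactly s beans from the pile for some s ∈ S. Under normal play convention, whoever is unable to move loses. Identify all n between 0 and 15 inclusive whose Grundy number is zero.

0, 1, 4, 5, 8

G(0) = 0
G(1) = mex{} = 0
G(2) = mex{0} = 1
G(3) = mex{0} = 1
G(4) = mex{1} = 0
G(5) = mex{1} = 0
G(6) = mex{0,0} = 1
G(7) = mex{0,0} = 1
G(8) = mex{1,1} = 0
G(9) = mex{1,1,0} = 2
G(10) = mex{0,0,0} = 1
G(11) = mex{2,0,1,0} = 3
G(12) = mex{1,1,1,0} = 2
G(13) = mex{3,1,0,1} = 2
G(14) = mex{2,0,0,1} = 3
G(15) = mex{2,2,1,0} = 3
P-positions are exactly the n with G(n) = 0.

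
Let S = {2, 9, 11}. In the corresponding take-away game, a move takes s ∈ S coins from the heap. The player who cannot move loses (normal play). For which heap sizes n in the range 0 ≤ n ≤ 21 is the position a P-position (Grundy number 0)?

0, 1, 4, 5, 8, 18, 21

n :  0  1  2  3  4  5  6  7  8  9 10 11 12 13 14 15 16 17 18 19 20 21
G :  0  0  1  1  0  0  1  1  0  2  1  3  2  2  3  3  2  2  0  3  1  0
P-positions are exactly the n with G(n) = 0.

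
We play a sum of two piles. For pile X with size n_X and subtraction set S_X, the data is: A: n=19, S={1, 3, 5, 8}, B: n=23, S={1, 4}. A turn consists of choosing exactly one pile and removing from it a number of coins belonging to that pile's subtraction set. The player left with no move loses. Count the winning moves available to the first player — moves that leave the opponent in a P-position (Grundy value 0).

4

Pile A, S = {1, 3, 5, 8}:
n :  0  1  2  3  4  5  6  7  8  9 10 11 12 13 14 15 16 17 18 19
G :  0  1  0  1  0  1  0  1  2  3  2  3  2  0  1  0  1  0  1  0
G_A(19) = 0.
Pile B, S = {1, 4}:
n :  0  1  2  3  4  5  6  7  8  9 10 11 12 13 14 15 16 17 18 19 20 21 22 23
G :  0  1  0  1  2  0  1  0  1  2  0  1  0  1  2  0  1  0  1  2  0  1  0  1
G_B(23) = 1.
Combined Grundy value = 0 ⊕ 1 = 1.
A winning move leaves total XOR = 0, i.e. changes one component's Grundy value g to g ⊕ X where X is the current total.
Pile A: need g' = 0⊕1 = 1. Options: 19−1→G=1, 19−3→G=1, 19−5→G=1, 19−8→G=3. Hits: 3.
Pile B: need g' = 1⊕1 = 0. Options: 23−1→G=0, 23−4→G=2. Hits: 1.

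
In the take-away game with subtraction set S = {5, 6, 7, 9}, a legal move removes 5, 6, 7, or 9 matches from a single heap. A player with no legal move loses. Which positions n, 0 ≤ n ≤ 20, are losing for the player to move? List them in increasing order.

0, 1, 2, 3, 4, 14, 15, 16, 17, 18

G(0) = 0
G(1) = mex{} = 0
G(2) = mex{} = 0
G(3) = mex{} = 0
G(4) = mex{} = 0
G(5) = mex{0} = 1
G(6) = mex{0,0} = 1
G(7) = mex{0,0,0} = 1
G(8) = mex{0,0,0} = 1
G(9) = mex{0,0,0,0} = 1
G(10) = mex{1,0,0,0} = 2
G(11) = mex{1,1,0,0} = 2
G(12) = mex{1,1,1,0} = 2
G(13) = mex{1,1,1,0} = 2
G(14) = mex{1,1,1,1} = 0
G(15) = mex{2,1,1,1} = 0
G(16) = mex{2,2,1,1} = 0
G(17) = mex{2,2,2,1} = 0
G(18) = mex{2,2,2,1} = 0
G(19) = mex{0,2,2,2} = 1
G(20) = mex{0,0,2,2} = 1
P-positions are exactly the n with G(n) = 0.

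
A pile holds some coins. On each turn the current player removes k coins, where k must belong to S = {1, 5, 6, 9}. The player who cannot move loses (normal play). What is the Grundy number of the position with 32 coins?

2

G(0) = 0
G(1) = mex{0} = 1
G(2) = mex{1} = 0
G(3) = mex{0} = 1
G(4) = mex{1} = 0
G(5) = mex{0,0} = 1
G(6) = mex{1,1,0} = 2
G(7) = mex{2,0,1} = 3
G(8) = mex{3,1,0} = 2
G(9) = mex{2,0,1,0} = 3
G(10) = mex{3,1,0,1} = 2
G(11) = mex{2,2,1,0} = 3
G(12) = mex{3,3,2,1} = 0
G(13) = mex{0,2,3,0} = 1
G(14) = mex{1,3,2,1} = 0
G(15) = mex{0,2,3,2} = 1
G(16) = mex{1,3,2,3} = 0
G(17) = mex{0,0,3,2} = 1
G(18) = mex{1,1,0,3} = 2
G(19) = mex{2,0,1,2} = 3
G(20) = mex{3,1,0,3} = 2
G(21) = mex{2,0,1,0} = 3
G(22) = mex{3,1,0,1} = 2
G(23) = mex{2,2,1,0} = 3
G(24) = mex{3,3,2,1} = 0
G(25) = mex{0,2,3,0} = 1
G(26) = mex{1,3,2,1} = 0
G(27) = mex{0,2,3,2} = 1
G(28) = mex{1,3,2,3} = 0
G(29) = mex{0,0,3,2} = 1
G(30) = mex{1,1,0,3} = 2
G(31) = mex{2,0,1,2} = 3
G(32) = mex{3,1,0,3} = 2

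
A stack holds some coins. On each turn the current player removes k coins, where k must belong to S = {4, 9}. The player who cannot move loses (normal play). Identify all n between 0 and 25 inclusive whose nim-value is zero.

0, 1, 2, 3, 8, 13, 14, 15, 16, 21

n :  0  1  2  3  4  5  6  7  8  9 10 11 12 13 14 15 16 17 18 19 20 21 22 23 24 25
G :  0  0  0  0  1  1  1  1  0  2  2  2  1  0  0  0  0  1  1  1  1  0  2  2  2  1
P-positions are exactly the n with G(n) = 0.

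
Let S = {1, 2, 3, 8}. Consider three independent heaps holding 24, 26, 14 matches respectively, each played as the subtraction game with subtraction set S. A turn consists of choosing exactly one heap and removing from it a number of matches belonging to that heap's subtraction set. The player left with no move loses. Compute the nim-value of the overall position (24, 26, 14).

7

All heaps use S = {1, 2, 3, 8}:
n :  0  1  2  3  4  5  6  7  8  9 10 11 12 13 14 15 16 17 18 19 20 21 22 23 24 25 26
G :  0  1  2  3  0  1  2  3  4  0  1  2  3  0  1  2  3  4  0  1  2  3  0  1  2  3  4
Heap A: G(24) = 2.
Heap B: G(26) = 4.
Heap C: G(14) = 1.
Combined Grundy value = 2 ⊕ 4 ⊕ 1 = 7.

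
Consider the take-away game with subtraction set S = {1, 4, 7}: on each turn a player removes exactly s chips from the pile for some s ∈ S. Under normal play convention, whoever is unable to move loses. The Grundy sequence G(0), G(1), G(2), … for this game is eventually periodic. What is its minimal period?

n :  0  1  2  3  4  5  6  7  8  9 10 11 12 13 14 15 16 17
G :  0  1  0  1  2  0  1  2  0  1  0  1  2  0  1  2  0  1
G(n+8) = G(n) holds for n = 0,…,6 (a full window of length max(S) = 7), so the sequence is purely periodic with period 8.

8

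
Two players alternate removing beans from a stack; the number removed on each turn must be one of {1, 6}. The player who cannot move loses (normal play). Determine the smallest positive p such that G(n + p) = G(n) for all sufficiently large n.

G(0) = 0
G(1) = mex{0} = 1
G(2) = mex{1} = 0
G(3) = mex{0} = 1
G(4) = mex{1} = 0
G(5) = mex{0} = 1
G(6) = mex{1,0} = 2
G(7) = mex{2,1} = 0
G(8) = mex{0,0} = 1
G(9) = mex{1,1} = 0
G(10) = mex{0,0} = 1
G(11) = mex{1,1} = 0
G(12) = mex{0,2} = 1
G(13) = mex{1,0} = 2
G(14) = mex{2,1} = 0
G(15) = mex{0,0} = 1
G(n+7) = G(n) holds for n = 0,…,5 (a full window of length max(S) = 6), so the sequence is purely periodic with period 7.

7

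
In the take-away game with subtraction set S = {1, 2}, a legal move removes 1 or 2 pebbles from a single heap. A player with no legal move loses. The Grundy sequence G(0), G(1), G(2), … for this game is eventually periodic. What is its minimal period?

3

G(0) = 0
G(1) = mex{0} = 1
G(2) = mex{1,0} = 2
G(3) = mex{2,1} = 0
G(4) = mex{0,2} = 1
G(5) = mex{1,0} = 2
G(6) = mex{2,1} = 0
G(7) = mex{0,2} = 1
G(8) = mex{1,0} = 2
G(9) = mex{2,1} = 0
G(10) = mex{0,2} = 1
G(11) = mex{1,0} = 2
G(12) = mex{2,1} = 0
G(13) = mex{0,2} = 1
G(14) = mex{1,0} = 2
G(n+3) = G(n) holds for n = 0,…,1 (a full window of length max(S) = 2), so the sequence is purely periodic with period 3.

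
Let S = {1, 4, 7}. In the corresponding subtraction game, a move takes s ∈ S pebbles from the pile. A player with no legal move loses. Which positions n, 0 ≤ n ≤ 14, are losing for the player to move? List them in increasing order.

0, 2, 5, 8, 10, 13

G(0) = 0
G(1) = mex{0} = 1
G(2) = mex{1} = 0
G(3) = mex{0} = 1
G(4) = mex{1,0} = 2
G(5) = mex{2,1} = 0
G(6) = mex{0,0} = 1
G(7) = mex{1,1,0} = 2
G(8) = mex{2,2,1} = 0
G(9) = mex{0,0,0} = 1
G(10) = mex{1,1,1} = 0
G(11) = mex{0,2,2} = 1
G(12) = mex{1,0,0} = 2
G(13) = mex{2,1,1} = 0
G(14) = mex{0,0,2} = 1
P-positions are exactly the n with G(n) = 0.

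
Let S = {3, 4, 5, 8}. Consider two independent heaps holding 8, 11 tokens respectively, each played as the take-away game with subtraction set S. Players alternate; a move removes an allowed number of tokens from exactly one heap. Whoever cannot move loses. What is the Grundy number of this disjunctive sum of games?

All heaps use S = {3, 4, 5, 8}:
G(0) = 0
G(1) = mex{} = 0
G(2) = mex{} = 0
G(3) = mex{0} = 1
G(4) = mex{0,0} = 1
G(5) = mex{0,0,0} = 1
G(6) = mex{1,0,0} = 2
G(7) = mex{1,1,0} = 2
G(8) = mex{1,1,1,0} = 2
G(9) = mex{2,1,1,0} = 3
G(10) = mex{2,2,1,0} = 3
G(11) = mex{2,2,2,1} = 0
Heap A: G(8) = 2.
Heap B: G(11) = 0.
Combined Grundy value = 2 ⊕ 0 = 2.

2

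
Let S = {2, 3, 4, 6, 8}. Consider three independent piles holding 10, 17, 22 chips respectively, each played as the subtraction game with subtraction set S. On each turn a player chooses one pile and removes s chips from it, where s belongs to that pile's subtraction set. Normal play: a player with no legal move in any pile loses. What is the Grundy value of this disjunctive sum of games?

All piles use S = {2, 3, 4, 6, 8}:
n :  0  1  2  3  4  5  6  7  8  9 10 11 12 13 14 15 16 17 18 19 20 21 22
G :  0  0  1  1  2  2  3  3  4  4  0  0  1  1  2  2  3  3  4  4  0  0  1
Pile A: G(10) = 0.
Pile B: G(17) = 3.
Pile C: G(22) = 1.
Combined Grundy value = 0 ⊕ 3 ⊕ 1 = 2.

2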